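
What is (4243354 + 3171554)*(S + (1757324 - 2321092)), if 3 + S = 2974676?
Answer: 17876638771740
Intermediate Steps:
S = 2974673 (S = -3 + 2974676 = 2974673)
(4243354 + 3171554)*(S + (1757324 - 2321092)) = (4243354 + 3171554)*(2974673 + (1757324 - 2321092)) = 7414908*(2974673 - 563768) = 7414908*2410905 = 17876638771740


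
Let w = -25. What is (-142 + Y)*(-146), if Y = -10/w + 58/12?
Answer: 299519/15 ≈ 19968.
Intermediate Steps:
Y = 157/30 (Y = -10/(-25) + 58/12 = -10*(-1/25) + 58*(1/12) = ⅖ + 29/6 = 157/30 ≈ 5.2333)
(-142 + Y)*(-146) = (-142 + 157/30)*(-146) = -4103/30*(-146) = 299519/15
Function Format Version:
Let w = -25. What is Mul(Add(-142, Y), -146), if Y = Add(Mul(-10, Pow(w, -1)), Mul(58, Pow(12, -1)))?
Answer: Rational(299519, 15) ≈ 19968.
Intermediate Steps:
Y = Rational(157, 30) (Y = Add(Mul(-10, Pow(-25, -1)), Mul(58, Pow(12, -1))) = Add(Mul(-10, Rational(-1, 25)), Mul(58, Rational(1, 12))) = Add(Rational(2, 5), Rational(29, 6)) = Rational(157, 30) ≈ 5.2333)
Mul(Add(-142, Y), -146) = Mul(Add(-142, Rational(157, 30)), -146) = Mul(Rational(-4103, 30), -146) = Rational(299519, 15)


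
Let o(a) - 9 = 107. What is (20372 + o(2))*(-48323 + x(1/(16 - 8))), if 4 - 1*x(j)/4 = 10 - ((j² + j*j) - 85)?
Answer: -997496695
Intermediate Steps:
o(a) = 116 (o(a) = 9 + 107 = 116)
x(j) = -364 + 8*j² (x(j) = 16 - 4*(10 - ((j² + j*j) - 85)) = 16 - 4*(10 - ((j² + j²) - 85)) = 16 - 4*(10 - (2*j² - 85)) = 16 - 4*(10 - (-85 + 2*j²)) = 16 - 4*(10 + (85 - 2*j²)) = 16 - 4*(95 - 2*j²) = 16 + (-380 + 8*j²) = -364 + 8*j²)
(20372 + o(2))*(-48323 + x(1/(16 - 8))) = (20372 + 116)*(-48323 + (-364 + 8*(1/(16 - 8))²)) = 20488*(-48323 + (-364 + 8*(1/8)²)) = 20488*(-48323 + (-364 + 8*(⅛)²)) = 20488*(-48323 + (-364 + 8*(1/64))) = 20488*(-48323 + (-364 + ⅛)) = 20488*(-48323 - 2911/8) = 20488*(-389495/8) = -997496695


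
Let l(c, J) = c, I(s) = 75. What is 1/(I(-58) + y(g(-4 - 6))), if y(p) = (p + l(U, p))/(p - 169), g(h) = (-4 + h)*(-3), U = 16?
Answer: 127/9467 ≈ 0.013415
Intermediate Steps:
g(h) = 12 - 3*h
y(p) = (16 + p)/(-169 + p) (y(p) = (p + 16)/(p - 169) = (16 + p)/(-169 + p))
1/(I(-58) + y(g(-4 - 6))) = 1/(75 + (16 + (12 - 3*(-4 - 6)))/(-169 + (12 - 3*(-4 - 6)))) = 1/(75 + (16 + (12 - 3*(-10)))/(-169 + (12 - 3*(-10)))) = 1/(75 + (16 + (12 + 30))/(-169 + (12 + 30))) = 1/(75 + (16 + 42)/(-169 + 42)) = 1/(75 + 58/(-127)) = 1/(75 - 1/127*58) = 1/(75 - 58/127) = 1/(9467/127) = 127/9467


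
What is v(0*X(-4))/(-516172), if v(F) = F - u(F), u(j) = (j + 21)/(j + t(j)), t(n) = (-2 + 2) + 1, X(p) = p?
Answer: 21/516172 ≈ 4.0684e-5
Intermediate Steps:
t(n) = 1 (t(n) = 0 + 1 = 1)
u(j) = (21 + j)/(1 + j) (u(j) = (j + 21)/(j + 1) = (21 + j)/(1 + j))
v(F) = F - (21 + F)/(1 + F)
v(0*X(-4))/(-516172) = ((-21 + (0*(-4))²)/(1 + 0*(-4)))/(-516172) = ((-21 + 0²)/(1 + 0))*(-1/516172) = ((-21 + 0)/1)*(-1/516172) = (1*(-21))*(-1/516172) = -21*(-1/516172) = 21/516172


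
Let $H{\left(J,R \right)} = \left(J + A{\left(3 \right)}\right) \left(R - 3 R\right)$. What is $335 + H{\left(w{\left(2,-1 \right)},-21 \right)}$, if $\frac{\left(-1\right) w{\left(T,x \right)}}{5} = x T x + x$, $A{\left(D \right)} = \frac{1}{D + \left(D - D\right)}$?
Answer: $139$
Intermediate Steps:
$A{\left(D \right)} = \frac{1}{D}$ ($A{\left(D \right)} = \frac{1}{D + 0} = \frac{1}{D}$)
$w{\left(T,x \right)} = - 5 x - 5 T x^{2}$ ($w{\left(T,x \right)} = - 5 \left(x T x + x\right) = - 5 \left(T x x + x\right) = - 5 \left(T x^{2} + x\right) = - 5 \left(x + T x^{2}\right) = - 5 x - 5 T x^{2}$)
$H{\left(J,R \right)} = - 2 R \left(\frac{1}{3} + J\right)$ ($H{\left(J,R \right)} = \left(J + \frac{1}{3}\right) \left(R - 3 R\right) = \left(J + \frac{1}{3}\right) \left(- 2 R\right) = \left(\frac{1}{3} + J\right) \left(- 2 R\right) = - 2 R \left(\frac{1}{3} + J\right)$)
$335 + H{\left(w{\left(2,-1 \right)},-21 \right)} = 335 - - 14 \left(1 + 3 \left(\left(-5\right) \left(-1\right) \left(1 + 2 \left(-1\right)\right)\right)\right) = 335 - - 14 \left(1 + 3 \left(\left(-5\right) \left(-1\right) \left(1 - 2\right)\right)\right) = 335 - - 14 \left(1 + 3 \left(\left(-5\right) \left(-1\right) \left(-1\right)\right)\right) = 335 - - 14 \left(1 + 3 \left(-5\right)\right) = 335 - - 14 \left(1 - 15\right) = 335 - \left(-14\right) \left(-14\right) = 335 - 196 = 139$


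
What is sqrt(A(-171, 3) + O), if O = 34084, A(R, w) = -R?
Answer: sqrt(34255) ≈ 185.08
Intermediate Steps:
sqrt(A(-171, 3) + O) = sqrt(-1*(-171) + 34084) = sqrt(171 + 34084) = sqrt(34255)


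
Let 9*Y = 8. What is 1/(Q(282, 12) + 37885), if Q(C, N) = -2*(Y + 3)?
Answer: 9/340895 ≈ 2.6401e-5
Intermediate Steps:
Y = 8/9 (Y = (1/9)*8 = 8/9 ≈ 0.88889)
Q(C, N) = -70/9 (Q(C, N) = -2*(8/9 + 3) = -2*35/9 = -70/9)
1/(Q(282, 12) + 37885) = 1/(-70/9 + 37885) = 1/(340895/9) = 9/340895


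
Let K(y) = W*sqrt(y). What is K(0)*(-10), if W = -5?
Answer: 0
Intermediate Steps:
K(y) = -5*sqrt(y)
K(0)*(-10) = -5*sqrt(0)*(-10) = -5*0*(-10) = 0*(-10) = 0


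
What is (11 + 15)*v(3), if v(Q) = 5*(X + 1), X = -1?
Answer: 0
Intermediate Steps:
v(Q) = 0 (v(Q) = 5*(-1 + 1) = 5*0 = 0)
(11 + 15)*v(3) = (11 + 15)*0 = 26*0 = 0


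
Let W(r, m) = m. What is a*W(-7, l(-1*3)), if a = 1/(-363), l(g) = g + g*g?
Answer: -2/121 ≈ -0.016529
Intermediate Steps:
l(g) = g + g²
a = -1/363 ≈ -0.0027548
a*W(-7, l(-1*3)) = -(-1*3)*(1 - 1*3)/363 = -(-1)*(1 - 3)/121 = -(-1)*(-2)/121 = -1/363*6 = -2/121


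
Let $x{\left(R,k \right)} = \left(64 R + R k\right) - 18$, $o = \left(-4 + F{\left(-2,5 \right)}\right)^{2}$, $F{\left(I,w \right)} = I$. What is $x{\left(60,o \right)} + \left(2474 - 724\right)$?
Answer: $7732$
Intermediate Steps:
$o = 36$ ($o = \left(-4 - 2\right)^{2} = \left(-6\right)^{2} = 36$)
$x{\left(R,k \right)} = -18 + 64 R + R k$
$x{\left(60,o \right)} + \left(2474 - 724\right) = \left(-18 + 64 \cdot 60 + 60 \cdot 36\right) + \left(2474 - 724\right) = \left(-18 + 3840 + 2160\right) + \left(2474 - 724\right) = 5982 + 1750 = 7732$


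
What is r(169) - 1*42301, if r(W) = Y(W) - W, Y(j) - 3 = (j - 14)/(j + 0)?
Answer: -7176768/169 ≈ -42466.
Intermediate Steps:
Y(j) = 3 + (-14 + j)/j (Y(j) = 3 + (j - 14)/(j + 0) = 3 + (-14 + j)/j)
r(W) = 4 - W - 14/W (r(W) = (4 - 14/W) - W = 4 - W - 14/W)
r(169) - 1*42301 = (4 - 1*169 - 14/169) - 1*42301 = (4 - 169 - 14*1/169) - 42301 = (4 - 169 - 14/169) - 42301 = -27899/169 - 42301 = -7176768/169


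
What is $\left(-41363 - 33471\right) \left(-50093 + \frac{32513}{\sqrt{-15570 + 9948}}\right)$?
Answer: $3748659562 + \frac{1216538921 i \sqrt{5622}}{2811} \approx 3.7487 \cdot 10^{9} + 3.245 \cdot 10^{7} i$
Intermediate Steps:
$\left(-41363 - 33471\right) \left(-50093 + \frac{32513}{\sqrt{-15570 + 9948}}\right) = - 74834 \left(-50093 + \frac{32513}{\sqrt{-5622}}\right) = - 74834 \left(-50093 + \frac{32513}{i \sqrt{5622}}\right) = - 74834 \left(-50093 + 32513 \left(- \frac{i \sqrt{5622}}{5622}\right)\right) = - 74834 \left(-50093 - \frac{32513 i \sqrt{5622}}{5622}\right) = 3748659562 + \frac{1216538921 i \sqrt{5622}}{2811}$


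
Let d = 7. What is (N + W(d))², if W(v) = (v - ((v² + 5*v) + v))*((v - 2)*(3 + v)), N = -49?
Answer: 18054001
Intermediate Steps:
W(v) = (-2 + v)*(3 + v)*(-v² - 5*v) (W(v) = (v - (v² + 6*v))*((-2 + v)*(3 + v)) = (v + (-v² - 6*v))*((-2 + v)*(3 + v)) = (-v² - 5*v)*((-2 + v)*(3 + v)) = (-2 + v)*(3 + v)*(-v² - 5*v))
(N + W(d))² = (-49 + 7*(30 + 7 - 1*7³ - 6*7²))² = (-49 + 7*(30 + 7 - 1*343 - 6*49))² = (-49 + 7*(30 + 7 - 343 - 294))² = (-49 + 7*(-600))² = (-49 - 4200)² = (-4249)² = 18054001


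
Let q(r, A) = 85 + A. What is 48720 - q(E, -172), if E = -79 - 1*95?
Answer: 48807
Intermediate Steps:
E = -174 (E = -79 - 95 = -174)
48720 - q(E, -172) = 48720 - (85 - 172) = 48720 - 1*(-87) = 48720 + 87 = 48807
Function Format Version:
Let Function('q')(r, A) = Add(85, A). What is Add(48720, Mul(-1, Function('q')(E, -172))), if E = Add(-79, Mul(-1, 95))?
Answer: 48807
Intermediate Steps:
E = -174 (E = Add(-79, -95) = -174)
Add(48720, Mul(-1, Function('q')(E, -172))) = Add(48720, Mul(-1, Add(85, -172))) = Add(48720, Mul(-1, -87)) = Add(48720, 87) = 48807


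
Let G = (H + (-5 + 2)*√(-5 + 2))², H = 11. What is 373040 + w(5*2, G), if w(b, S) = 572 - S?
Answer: 373518 + 66*I*√3 ≈ 3.7352e+5 + 114.32*I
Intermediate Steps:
G = (11 - 3*I*√3)² (G = (11 + (-5 + 2)*√(-5 + 2))² = (11 - 3*I*√3)² ≈ 94.0 - 114.32*I)
373040 + w(5*2, G) = 373040 + (572 - (94 - 66*I*√3)) = 373040 + (572 + (-94 + 66*I*√3)) = 373040 + (478 + 66*I*√3) = 373518 + 66*I*√3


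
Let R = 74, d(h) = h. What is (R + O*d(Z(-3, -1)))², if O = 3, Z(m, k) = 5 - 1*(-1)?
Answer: 8464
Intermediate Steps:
Z(m, k) = 6 (Z(m, k) = 5 + 1 = 6)
(R + O*d(Z(-3, -1)))² = (74 + 3*6)² = (74 + 18)² = 92² = 8464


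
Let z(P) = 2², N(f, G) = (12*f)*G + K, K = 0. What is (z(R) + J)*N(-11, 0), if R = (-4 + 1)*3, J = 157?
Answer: 0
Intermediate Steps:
R = -9 (R = -3*3 = -9)
N(f, G) = 12*G*f (N(f, G) = (12*f)*G + 0 = 12*G*f + 0 = 12*G*f)
z(P) = 4
(z(R) + J)*N(-11, 0) = (4 + 157)*(12*0*(-11)) = 161*0 = 0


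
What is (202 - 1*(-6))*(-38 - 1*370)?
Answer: -84864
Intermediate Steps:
(202 - 1*(-6))*(-38 - 1*370) = (202 + 6)*(-38 - 370) = 208*(-408) = -84864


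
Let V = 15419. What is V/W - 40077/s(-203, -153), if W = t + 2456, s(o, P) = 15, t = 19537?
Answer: -293727392/109965 ≈ -2671.1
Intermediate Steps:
W = 21993 (W = 19537 + 2456 = 21993)
V/W - 40077/s(-203, -153) = 15419/21993 - 40077/15 = 15419*(1/21993) - 40077*1/15 = 15419/21993 - 13359/5 = -293727392/109965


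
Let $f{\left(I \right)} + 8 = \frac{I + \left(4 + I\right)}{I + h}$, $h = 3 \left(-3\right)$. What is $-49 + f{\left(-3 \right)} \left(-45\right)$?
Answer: $\frac{607}{2} \approx 303.5$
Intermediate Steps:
$h = -9$
$f{\left(I \right)} = -8 + \frac{4 + 2 I}{-9 + I}$ ($f{\left(I \right)} = -8 + \frac{I + \left(4 + I\right)}{I - 9} = -8 + \frac{4 + 2 I}{-9 + I}$)
$-49 + f{\left(-3 \right)} \left(-45\right) = -49 + \frac{2 \left(38 - -9\right)}{-9 - 3} \left(-45\right) = -49 + \frac{2 \left(38 + 9\right)}{-12} \left(-45\right) = -49 + 2 \left(- \frac{1}{12}\right) 47 \left(-45\right) = -49 - - \frac{705}{2} = -49 + \frac{705}{2} = \frac{607}{2}$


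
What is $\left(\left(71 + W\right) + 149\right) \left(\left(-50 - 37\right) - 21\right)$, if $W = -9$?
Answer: $-22788$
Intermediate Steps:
$\left(\left(71 + W\right) + 149\right) \left(\left(-50 - 37\right) - 21\right) = \left(\left(71 - 9\right) + 149\right) \left(\left(-50 - 37\right) - 21\right) = \left(62 + 149\right) \left(-87 - 21\right) = 211 \left(-108\right) = -22788$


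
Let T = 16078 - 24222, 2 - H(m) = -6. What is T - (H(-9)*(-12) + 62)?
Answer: -8110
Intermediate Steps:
H(m) = 8 (H(m) = 2 - 1*(-6) = 2 + 6 = 8)
T = -8144
T - (H(-9)*(-12) + 62) = -8144 - (8*(-12) + 62) = -8144 - (-96 + 62) = -8144 - 1*(-34) = -8144 + 34 = -8110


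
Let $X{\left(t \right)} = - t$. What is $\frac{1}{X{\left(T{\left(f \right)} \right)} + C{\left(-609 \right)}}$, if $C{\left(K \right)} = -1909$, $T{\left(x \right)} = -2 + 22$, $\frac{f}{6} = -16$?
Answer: $- \frac{1}{1929} \approx -0.0005184$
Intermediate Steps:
$f = -96$ ($f = 6 \left(-16\right) = -96$)
$T{\left(x \right)} = 20$
$\frac{1}{X{\left(T{\left(f \right)} \right)} + C{\left(-609 \right)}} = \frac{1}{\left(-1\right) 20 - 1909} = \frac{1}{-20 - 1909} = \frac{1}{-1929} = - \frac{1}{1929}$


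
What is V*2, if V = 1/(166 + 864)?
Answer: 1/515 ≈ 0.0019417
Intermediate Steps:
V = 1/1030 ≈ 0.00097087
V*2 = (1/1030)*2 = 1/515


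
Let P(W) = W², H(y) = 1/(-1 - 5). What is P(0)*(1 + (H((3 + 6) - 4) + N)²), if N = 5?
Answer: 0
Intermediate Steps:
H(y) = -⅙ (H(y) = 1/(-6) = -⅙)
P(0)*(1 + (H((3 + 6) - 4) + N)²) = 0²*(1 + (-⅙ + 5)²) = 0*(1 + (29/6)²) = 0*(1 + 841/36) = 0*(877/36) = 0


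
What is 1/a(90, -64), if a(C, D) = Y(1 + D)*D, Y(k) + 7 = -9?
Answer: 1/1024 ≈ 0.00097656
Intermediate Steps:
Y(k) = -16 (Y(k) = -7 - 9 = -16)
a(C, D) = -16*D
1/a(90, -64) = 1/(-16*(-64)) = 1/1024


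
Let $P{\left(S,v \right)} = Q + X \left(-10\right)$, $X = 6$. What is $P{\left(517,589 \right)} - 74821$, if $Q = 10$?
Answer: $-74871$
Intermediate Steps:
$P{\left(S,v \right)} = -50$ ($P{\left(S,v \right)} = 10 + 6 \left(-10\right) = 10 - 60 = -50$)
$P{\left(517,589 \right)} - 74821 = -50 - 74821 = -74871$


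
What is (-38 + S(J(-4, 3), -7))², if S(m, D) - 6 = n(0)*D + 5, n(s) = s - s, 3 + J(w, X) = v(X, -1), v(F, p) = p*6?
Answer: 729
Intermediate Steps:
v(F, p) = 6*p
J(w, X) = -9 (J(w, X) = -3 + 6*(-1) = -3 - 6 = -9)
n(s) = 0
S(m, D) = 11 (S(m, D) = 6 + (0*D + 5) = 6 + (0 + 5) = 6 + 5 = 11)
(-38 + S(J(-4, 3), -7))² = (-38 + 11)² = (-27)² = 729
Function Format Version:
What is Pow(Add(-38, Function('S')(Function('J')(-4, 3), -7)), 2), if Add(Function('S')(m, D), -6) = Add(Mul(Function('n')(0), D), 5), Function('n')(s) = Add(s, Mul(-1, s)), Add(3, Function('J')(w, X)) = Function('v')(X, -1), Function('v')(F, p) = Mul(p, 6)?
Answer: 729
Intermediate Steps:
Function('v')(F, p) = Mul(6, p)
Function('J')(w, X) = -9 (Function('J')(w, X) = Add(-3, Mul(6, -1)) = Add(-3, -6) = -9)
Function('n')(s) = 0
Function('S')(m, D) = 11 (Function('S')(m, D) = Add(6, Add(Mul(0, D), 5)) = Add(6, Add(0, 5)) = Add(6, 5) = 11)
Pow(Add(-38, Function('S')(Function('J')(-4, 3), -7)), 2) = Pow(Add(-38, 11), 2) = Pow(-27, 2) = 729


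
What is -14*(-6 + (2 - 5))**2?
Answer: -1134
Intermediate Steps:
-14*(-6 + (2 - 5))**2 = -14*(-6 - 3)**2 = -14*(-9)**2 = -14*81 = -1134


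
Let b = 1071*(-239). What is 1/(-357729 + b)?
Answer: -1/613698 ≈ -1.6295e-6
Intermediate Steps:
b = -255969
1/(-357729 + b) = 1/(-357729 - 255969) = 1/(-613698) = -1/613698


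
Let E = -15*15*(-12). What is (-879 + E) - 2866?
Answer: -1045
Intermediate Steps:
E = 2700 (E = -225*(-12) = 2700)
(-879 + E) - 2866 = (-879 + 2700) - 2866 = 1821 - 2866 = -1045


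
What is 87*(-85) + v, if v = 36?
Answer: -7359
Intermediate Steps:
87*(-85) + v = 87*(-85) + 36 = -7395 + 36 = -7359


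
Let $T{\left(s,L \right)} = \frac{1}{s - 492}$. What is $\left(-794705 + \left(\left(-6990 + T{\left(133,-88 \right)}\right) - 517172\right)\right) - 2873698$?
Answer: $- \frac{1505130836}{359} \approx -4.1926 \cdot 10^{6}$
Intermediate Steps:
$T{\left(s,L \right)} = \frac{1}{-492 + s}$
$\left(-794705 + \left(\left(-6990 + T{\left(133,-88 \right)}\right) - 517172\right)\right) - 2873698 = \left(-794705 - \left(524162 - \frac{1}{-492 + 133}\right)\right) - 2873698 = \left(-794705 - \left(524162 + \frac{1}{359}\right)\right) - 2873698 = \left(-794705 - \frac{188174159}{359}\right) - 2873698 = - \frac{473473254}{359} - 2873698 = - \frac{1505130836}{359}$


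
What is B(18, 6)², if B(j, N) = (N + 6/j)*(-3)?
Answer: 361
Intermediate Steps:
B(j, N) = -18/j - 3*N
B(18, 6)² = (-18/18 - 3*6)² = (-18*1/18 - 18)² = (-1 - 18)² = (-19)² = 361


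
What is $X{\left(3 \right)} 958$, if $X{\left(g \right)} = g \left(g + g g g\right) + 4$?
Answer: $90052$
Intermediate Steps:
$X{\left(g \right)} = 4 + g \left(g + g^{3}\right)$ ($X{\left(g \right)} = g \left(g + g^{2} g\right) + 4 = g \left(g + g^{3}\right) + 4 = 4 + g \left(g + g^{3}\right)$)
$X{\left(3 \right)} 958 = \left(4 + 3^{2} + 3^{4}\right) 958 = \left(4 + 9 + 81\right) 958 = 94 \cdot 958 = 90052$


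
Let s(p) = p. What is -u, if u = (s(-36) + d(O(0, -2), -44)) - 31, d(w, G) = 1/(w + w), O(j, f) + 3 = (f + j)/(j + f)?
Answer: 269/4 ≈ 67.250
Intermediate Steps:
O(j, f) = -2 (O(j, f) = -3 + (f + j)/(j + f) = -3 + (f + j)/(f + j) = -3 + 1 = -2)
d(w, G) = 1/(2*w)
u = -269/4 (u = (-36 + (½)/(-2)) - 31 = (-36 + (½)*(-½)) - 31 = (-36 - ¼) - 31 = -145/4 - 31 = -269/4 ≈ -67.250)
-u = -1*(-269/4) = 269/4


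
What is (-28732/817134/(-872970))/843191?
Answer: 7183/150369090049881045 ≈ 4.7769e-14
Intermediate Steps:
(-28732/817134/(-872970))/843191 = (-28732*1/817134*(-1/872970))*(1/843191) = -14366/408567*(-1/872970)*(1/843191) = (7183/178333366995)*(1/843191) = 7183/150369090049881045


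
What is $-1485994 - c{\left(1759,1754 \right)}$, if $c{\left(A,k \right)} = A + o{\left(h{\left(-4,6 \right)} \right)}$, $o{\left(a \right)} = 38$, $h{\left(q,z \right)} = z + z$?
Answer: $-1487791$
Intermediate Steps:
$h{\left(q,z \right)} = 2 z$
$c{\left(A,k \right)} = 38 + A$ ($c{\left(A,k \right)} = A + 38 = 38 + A$)
$-1485994 - c{\left(1759,1754 \right)} = -1485994 - \left(38 + 1759\right) = -1485994 - 1797 = -1487791$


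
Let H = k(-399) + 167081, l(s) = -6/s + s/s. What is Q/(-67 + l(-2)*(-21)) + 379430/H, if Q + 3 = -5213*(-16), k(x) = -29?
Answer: -6937839065/12612426 ≈ -550.08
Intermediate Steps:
Q = 83405 (Q = -3 - 5213*(-16) = -3 + 83408 = 83405)
l(s) = 1 - 6/s (l(s) = -6/s + 1 = 1 - 6/s)
H = 167052 (H = -29 + 167081 = 167052)
Q/(-67 + l(-2)*(-21)) + 379430/H = 83405/(-67 + ((-6 - 2)/(-2))*(-21)) + 379430/167052 = 83405/(-67 - ½*(-8)*(-21)) + 379430*(1/167052) = 83405/(-67 + 4*(-21)) + 189715/83526 = 83405/(-67 - 84) + 189715/83526 = 83405/(-151) + 189715/83526 = 83405*(-1/151) + 189715/83526 = -83405/151 + 189715/83526 = -6937839065/12612426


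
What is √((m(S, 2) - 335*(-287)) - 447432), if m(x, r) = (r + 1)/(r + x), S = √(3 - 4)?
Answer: √(-8782145 - 15*I)/5 ≈ 0.00050616 - 592.69*I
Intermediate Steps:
S = I (S = √(-1) = I ≈ 1.0*I)
m(x, r) = (1 + r)/(r + x)
√((m(S, 2) - 335*(-287)) - 447432) = √(((1 + 2)/(2 + I) - 335*(-287)) - 447432) = √((((2 - I)/5)*3 + 96145) - 447432) = √((3*(2 - I)/5 + 96145) - 447432) = √((96145 + 3*(2 - I)/5) - 447432) = √(-351287 + 3*(2 - I)/5)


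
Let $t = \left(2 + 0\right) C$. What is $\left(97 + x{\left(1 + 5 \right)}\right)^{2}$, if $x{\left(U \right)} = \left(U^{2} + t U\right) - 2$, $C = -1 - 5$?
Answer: $3481$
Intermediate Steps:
$C = -6$
$t = -12$ ($t = \left(2 + 0\right) \left(-6\right) = 2 \left(-6\right) = -12$)
$x{\left(U \right)} = -2 + U^{2} - 12 U$ ($x{\left(U \right)} = \left(U^{2} - 12 U\right) - 2 = -2 + U^{2} - 12 U$)
$\left(97 + x{\left(1 + 5 \right)}\right)^{2} = \left(97 - \left(2 - \left(1 + 5\right)^{2} + 12 \left(1 + 5\right)\right)\right)^{2} = \left(97 - \left(74 - 36\right)\right)^{2} = \left(97 - 38\right)^{2} = 59^{2} = 3481$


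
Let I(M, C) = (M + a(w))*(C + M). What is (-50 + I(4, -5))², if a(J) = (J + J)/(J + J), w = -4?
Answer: 3025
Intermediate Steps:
a(J) = 1 (a(J) = (2*J)/((2*J)) = (2*J)*(1/(2*J)) = 1)
I(M, C) = (1 + M)*(C + M) (I(M, C) = (M + 1)*(C + M) = (1 + M)*(C + M))
(-50 + I(4, -5))² = (-50 + (-5 + 4 + 4² - 5*4))² = (-50 + (-5 + 4 + 16 - 20))² = (-50 - 5)² = (-55)² = 3025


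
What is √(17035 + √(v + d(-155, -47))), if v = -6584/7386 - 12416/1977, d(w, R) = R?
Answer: √(100895450171961915 + 2433687*I*√320849537919531)/2433687 ≈ 130.52 + 0.028196*I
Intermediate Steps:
v = -17453524/2433687 (v = -6584*1/7386 - 12416*1/1977 = -3292/3693 - 12416/1977 = -17453524/2433687 ≈ -7.1716)
√(17035 + √(v + d(-155, -47))) = √(17035 + √(-17453524/2433687 - 47)) = √(17035 + √(-131836813/2433687)) = √(17035 + I*√320849537919531/2433687)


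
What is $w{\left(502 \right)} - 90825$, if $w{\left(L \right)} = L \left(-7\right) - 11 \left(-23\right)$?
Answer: $-94086$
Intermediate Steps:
$w{\left(L \right)} = 253 - 7 L$ ($w{\left(L \right)} = - 7 L - -253 = - 7 L + 253 = 253 - 7 L$)
$w{\left(502 \right)} - 90825 = \left(253 - 3514\right) - 90825 = -3261 - 90825 = -94086$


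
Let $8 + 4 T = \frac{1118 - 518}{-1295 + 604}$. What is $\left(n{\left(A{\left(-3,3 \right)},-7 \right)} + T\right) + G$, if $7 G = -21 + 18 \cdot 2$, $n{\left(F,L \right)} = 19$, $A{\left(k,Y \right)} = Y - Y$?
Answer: $\frac{91544}{4837} \approx 18.926$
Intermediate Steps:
$A{\left(k,Y \right)} = 0$
$T = - \frac{1532}{691}$ ($T = -2 + \frac{\left(1118 - 518\right) \frac{1}{-1295 + 604}}{4} = -2 + \frac{600 \frac{1}{-691}}{4} = -2 + \frac{600 \left(- \frac{1}{691}\right)}{4} = -2 + \frac{1}{4} \left(- \frac{600}{691}\right) = -2 - \frac{150}{691} = - \frac{1532}{691} \approx -2.2171$)
$G = \frac{15}{7}$ ($G = \frac{-21 + 18 \cdot 2}{7} = \frac{-21 + 36}{7} = \frac{1}{7} \cdot 15 = \frac{15}{7} \approx 2.1429$)
$\left(n{\left(A{\left(-3,3 \right)},-7 \right)} + T\right) + G = \left(19 - \frac{1532}{691}\right) + \frac{15}{7} = \frac{11597}{691} + \frac{15}{7} = \frac{91544}{4837}$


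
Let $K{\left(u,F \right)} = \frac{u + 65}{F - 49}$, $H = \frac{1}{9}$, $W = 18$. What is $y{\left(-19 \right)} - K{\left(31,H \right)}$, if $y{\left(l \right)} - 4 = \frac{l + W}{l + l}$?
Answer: $\frac{12519}{2090} \approx 5.99$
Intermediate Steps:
$H = \frac{1}{9} \approx 0.11111$
$K{\left(u,F \right)} = \frac{65 + u}{-49 + F}$
$y{\left(l \right)} = 4 + \frac{18 + l}{2 l}$ ($y{\left(l \right)} = 4 + \frac{l + 18}{l + l} = 4 + \frac{18 + l}{2 l}$)
$y{\left(-19 \right)} - K{\left(31,H \right)} = \left(\frac{9}{2} + \frac{9}{-19}\right) - \frac{65 + 31}{-49 + \frac{1}{9}} = \left(\frac{9}{2} + 9 \left(- \frac{1}{19}\right)\right) - \frac{1}{- \frac{440}{9}} \cdot 96 = \left(\frac{9}{2} - \frac{9}{19}\right) - \left(- \frac{9}{440}\right) 96 = \frac{153}{38} - - \frac{108}{55} = \frac{153}{38} + \frac{108}{55} = \frac{12519}{2090}$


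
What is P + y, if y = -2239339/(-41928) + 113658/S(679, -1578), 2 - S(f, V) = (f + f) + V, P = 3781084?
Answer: 5866608825871/1551336 ≈ 3.7816e+6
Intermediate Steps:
S(f, V) = 2 - V - 2*f (S(f, V) = 2 - ((f + f) + V) = 2 - (2*f + V) = 2 - (V + 2*f) = 2 + (-V - 2*f) = 2 - V - 2*f)
y = 877097647/1551336 (y = -2239339/(-41928) + 113658/(2 - 1*(-1578) - 2*679) = -2239339*(-1/41928) + 113658/(2 + 1578 - 1358) = 2239339/41928 + 113658/222 = 2239339/41928 + 113658*(1/222) = 2239339/41928 + 18943/37 = 877097647/1551336 ≈ 565.38)
P + y = 3781084 + 877097647/1551336 = 5866608825871/1551336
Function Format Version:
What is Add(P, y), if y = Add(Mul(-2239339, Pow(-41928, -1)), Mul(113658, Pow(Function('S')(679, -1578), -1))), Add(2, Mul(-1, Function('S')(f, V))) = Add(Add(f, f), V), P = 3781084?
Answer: Rational(5866608825871, 1551336) ≈ 3.7816e+6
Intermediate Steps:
Function('S')(f, V) = Add(2, Mul(-1, V), Mul(-2, f)) (Function('S')(f, V) = Add(2, Mul(-1, Add(Add(f, f), V))) = Add(2, Mul(-1, Add(Mul(2, f), V))) = Add(2, Mul(-1, Add(V, Mul(2, f)))) = Add(2, Add(Mul(-1, V), Mul(-2, f))) = Add(2, Mul(-1, V), Mul(-2, f)))
y = Rational(877097647, 1551336) (y = Add(Mul(-2239339, Pow(-41928, -1)), Mul(113658, Pow(Add(2, Mul(-1, -1578), Mul(-2, 679)), -1))) = Add(Mul(-2239339, Rational(-1, 41928)), Mul(113658, Pow(Add(2, 1578, -1358), -1))) = Add(Rational(2239339, 41928), Mul(113658, Pow(222, -1))) = Add(Rational(2239339, 41928), Mul(113658, Rational(1, 222))) = Add(Rational(2239339, 41928), Rational(18943, 37)) = Rational(877097647, 1551336) ≈ 565.38)
Add(P, y) = Add(3781084, Rational(877097647, 1551336)) = Rational(5866608825871, 1551336)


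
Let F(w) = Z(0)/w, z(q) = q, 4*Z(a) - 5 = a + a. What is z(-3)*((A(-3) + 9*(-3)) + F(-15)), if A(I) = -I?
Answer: 289/4 ≈ 72.250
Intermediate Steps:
Z(a) = 5/4 + a/2 (Z(a) = 5/4 + (a + a)/4 = 5/4 + (2*a)/4 = 5/4 + a/2)
F(w) = 5/(4*w) (F(w) = (5/4 + (½)*0)/w = (5/4 + 0)/w = 5/(4*w))
z(-3)*((A(-3) + 9*(-3)) + F(-15)) = -3*((-1*(-3) + 9*(-3)) + (5/4)/(-15)) = -3*((3 - 27) + (5/4)*(-1/15)) = -3*(-24 - 1/12) = -3*(-289/12) = 289/4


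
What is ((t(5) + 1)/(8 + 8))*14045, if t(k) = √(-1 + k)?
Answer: 42135/16 ≈ 2633.4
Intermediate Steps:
((t(5) + 1)/(8 + 8))*14045 = ((√(-1 + 5) + 1)/(8 + 8))*14045 = ((√4 + 1)/16)*14045 = ((2 + 1)*(1/16))*14045 = (3*(1/16))*14045 = (3/16)*14045 = 42135/16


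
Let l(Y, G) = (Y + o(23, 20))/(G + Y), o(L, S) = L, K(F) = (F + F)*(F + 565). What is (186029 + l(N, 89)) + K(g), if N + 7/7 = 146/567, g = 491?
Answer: 30601214751/25021 ≈ 1.2230e+6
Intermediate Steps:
K(F) = 2*F*(565 + F) (K(F) = (2*F)*(565 + F) = 2*F*(565 + F))
N = -421/567 (N = -1 + 146/567 = -421/567 ≈ -0.74250)
l(Y, G) = (23 + Y)/(G + Y) (l(Y, G) = (Y + 23)/(G + Y) = (23 + Y)/(G + Y))
(186029 + l(N, 89)) + K(g) = (186029 + (23 - 421/567)/(89 - 421/567)) + 2*491*(565 + 491) = (186029 + (12620/567)/(50042/567)) + 2*491*1056 = (186029 + (567/50042)*(12620/567)) + 1036992 = (186029 + 6310/25021) + 1036992 = 4654637919/25021 + 1036992 = 30601214751/25021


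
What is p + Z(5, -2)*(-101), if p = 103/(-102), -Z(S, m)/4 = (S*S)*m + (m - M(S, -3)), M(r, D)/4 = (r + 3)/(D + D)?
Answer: -1923143/102 ≈ -18854.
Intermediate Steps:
M(r, D) = 2*(3 + r)/D (M(r, D) = 4*((r + 3)/(D + D)) = 4*((3 + r)/((2*D))) = 4*((3 + r)*(1/(2*D))) = 4*((3 + r)/(2*D)) = 2*(3 + r)/D)
Z(S, m) = -8 - 4*m - 8*S/3 - 4*m*S**2 (Z(S, m) = -4*((S*S)*m + (m - 2*(3 + S)/(-3))) = -4*(S**2*m + (m - 2*(-1)*(3 + S)/3)) = -4*(m*S**2 + (m - (-2 - 2*S/3))) = -4*(m*S**2 + (m + (2 + 2*S/3))) = -4*(m*S**2 + (2 + m + 2*S/3)) = -4*(2 + m + 2*S/3 + m*S**2) = -8 - 4*m - 8*S/3 - 4*m*S**2)
p = -103/102 (p = 103*(-1/102) = -103/102 ≈ -1.0098)
p + Z(5, -2)*(-101) = -103/102 + (-8 - 4*(-2) - 8/3*5 - 4*(-2)*5**2)*(-101) = -103/102 + (-8 + 8 - 40/3 - 4*(-2)*25)*(-101) = -103/102 + (-8 + 8 - 40/3 + 200)*(-101) = -103/102 + (560/3)*(-101) = -103/102 - 56560/3 = -1923143/102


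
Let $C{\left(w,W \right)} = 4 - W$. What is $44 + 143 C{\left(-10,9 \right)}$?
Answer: $-671$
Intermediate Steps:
$44 + 143 C{\left(-10,9 \right)} = 44 + 143 \left(4 - 9\right) = 44 + 143 \left(-5\right) = 44 - 715 = -671$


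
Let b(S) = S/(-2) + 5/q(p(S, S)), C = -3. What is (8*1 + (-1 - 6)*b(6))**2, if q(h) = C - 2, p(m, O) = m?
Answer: 1296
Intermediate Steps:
q(h) = -5 (q(h) = -3 - 2 = -5)
b(S) = -1 - S/2 (b(S) = S/(-2) + 5/(-5) = S*(-1/2) + 5*(-1/5) = -S/2 - 1 = -1 - S/2)
(8*1 + (-1 - 6)*b(6))**2 = (8*1 + (-1 - 6)*(-1 - 1/2*6))**2 = (8 - 7*(-1 - 3))**2 = (8 - 7*(-4))**2 = (8 + 28)**2 = 36**2 = 1296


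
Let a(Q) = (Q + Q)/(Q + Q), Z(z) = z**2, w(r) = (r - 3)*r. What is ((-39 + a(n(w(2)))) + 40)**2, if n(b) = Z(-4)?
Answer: 4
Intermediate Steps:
w(r) = r*(-3 + r) (w(r) = (-3 + r)*r = r*(-3 + r))
n(b) = 16 (n(b) = (-4)**2 = 16)
a(Q) = 1 (a(Q) = (2*Q)/((2*Q)) = (2*Q)*(1/(2*Q)) = 1)
((-39 + a(n(w(2)))) + 40)**2 = ((-39 + 1) + 40)**2 = (-38 + 40)**2 = 2**2 = 4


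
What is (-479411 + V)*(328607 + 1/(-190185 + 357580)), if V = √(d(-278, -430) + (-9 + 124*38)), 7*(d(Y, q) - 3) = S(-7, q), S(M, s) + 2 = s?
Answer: -26371041785276826/167395 + 55007168766*√227570/1171765 ≈ -1.5752e+11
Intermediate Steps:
S(M, s) = -2 + s
d(Y, q) = 19/7 + q/7 (d(Y, q) = 3 + (-2 + q)/7 = 3 + (-2/7 + q/7) = 19/7 + q/7)
V = √227570/7 (V = √((19/7 + (⅐)*(-430)) + (-9 + 124*38)) = √((19/7 - 430/7) + (-9 + 4712)) = √(-411/7 + 4703) = √(32510/7) = √227570/7 ≈ 68.149)
(-479411 + V)*(328607 + 1/(-190185 + 357580)) = (-479411 + √227570/7)*(328607 + 1/(-190185 + 357580)) = (-479411 + √227570/7)*(328607 + 1/167395) = (-479411 + √227570/7)*(55007168766/167395) = -26371041785276826/167395 + 55007168766*√227570/1171765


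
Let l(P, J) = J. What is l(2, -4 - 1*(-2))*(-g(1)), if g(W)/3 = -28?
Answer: -168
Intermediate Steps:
g(W) = -84 (g(W) = 3*(-28) = -84)
l(2, -4 - 1*(-2))*(-g(1)) = (-4 - 1*(-2))*(-1*(-84)) = (-4 + 2)*84 = -2*84 = -168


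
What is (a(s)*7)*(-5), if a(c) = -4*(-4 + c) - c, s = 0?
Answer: -560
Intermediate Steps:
a(c) = 16 - 5*c (a(c) = (16 - 4*c) - c = 16 - 5*c)
(a(s)*7)*(-5) = ((16 - 5*0)*7)*(-5) = ((16 + 0)*7)*(-5) = (16*7)*(-5) = 112*(-5) = -560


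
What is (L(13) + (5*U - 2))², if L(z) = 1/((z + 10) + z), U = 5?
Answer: 687241/1296 ≈ 530.28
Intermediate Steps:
L(z) = 1/(10 + 2*z) (L(z) = 1/((10 + z) + z) = 1/(10 + 2*z))
(L(13) + (5*U - 2))² = (1/(2*(5 + 13)) + (5*5 - 2))² = ((½)/18 + (25 - 2))² = ((½)*(1/18) + 23)² = (1/36 + 23)² = (829/36)² = 687241/1296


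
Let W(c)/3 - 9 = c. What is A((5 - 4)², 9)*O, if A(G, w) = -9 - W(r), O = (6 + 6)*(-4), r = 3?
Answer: 2160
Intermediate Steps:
W(c) = 27 + 3*c
O = -48 (O = 12*(-4) = -48)
A(G, w) = -45 (A(G, w) = -9 - (27 + 3*3) = -9 - (27 + 9) = -9 - 1*36 = -9 - 36 = -45)
A((5 - 4)², 9)*O = -45*(-48) = 2160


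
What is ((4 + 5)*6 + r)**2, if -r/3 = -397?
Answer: 1550025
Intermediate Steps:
r = 1191 (r = -3*(-397) = 1191)
((4 + 5)*6 + r)**2 = ((4 + 5)*6 + 1191)**2 = (9*6 + 1191)**2 = (54 + 1191)**2 = 1245**2 = 1550025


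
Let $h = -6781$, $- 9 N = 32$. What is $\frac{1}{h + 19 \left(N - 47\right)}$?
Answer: $- \frac{9}{69674} \approx -0.00012917$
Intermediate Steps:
$N = - \frac{32}{9}$ ($N = \left(- \frac{1}{9}\right) 32 = - \frac{32}{9} \approx -3.5556$)
$\frac{1}{h + 19 \left(N - 47\right)} = \frac{1}{-6781 + 19 \left(- \frac{32}{9} - 47\right)} = \frac{1}{-6781 + 19 \left(- \frac{455}{9}\right)} = \frac{1}{-6781 - \frac{8645}{9}} = \frac{1}{- \frac{69674}{9}} = - \frac{9}{69674}$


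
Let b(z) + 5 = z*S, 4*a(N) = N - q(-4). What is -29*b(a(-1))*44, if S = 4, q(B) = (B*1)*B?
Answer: 28072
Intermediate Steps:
q(B) = B² (q(B) = B*B = B²)
a(N) = -4 + N/4 (a(N) = (N - 1*(-4)²)/4 = (N - 1*16)/4 = (N - 16)/4 = (-16 + N)/4 = -4 + N/4)
b(z) = -5 + 4*z (b(z) = -5 + z*4 = -5 + 4*z)
-29*b(a(-1))*44 = -29*(-5 + 4*(-4 + (¼)*(-1)))*44 = -29*(-5 + 4*(-4 - ¼))*44 = -29*(-5 + 4*(-17/4))*44 = -29*(-5 - 17)*44 = -29*(-22)*44 = 638*44 = 28072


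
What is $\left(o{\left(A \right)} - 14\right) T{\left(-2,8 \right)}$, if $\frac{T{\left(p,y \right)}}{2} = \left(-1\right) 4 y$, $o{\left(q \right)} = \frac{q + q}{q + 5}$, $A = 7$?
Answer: $\frac{2464}{3} \approx 821.33$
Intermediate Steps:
$o{\left(q \right)} = \frac{2 q}{5 + q}$
$T{\left(p,y \right)} = - 8 y$ ($T{\left(p,y \right)} = 2 \left(-1\right) 4 y = 2 \left(- 4 y\right) = - 8 y$)
$\left(o{\left(A \right)} - 14\right) T{\left(-2,8 \right)} = \left(2 \cdot 7 \frac{1}{5 + 7} - 14\right) \left(\left(-8\right) 8\right) = \left(2 \cdot 7 \cdot \frac{1}{12} - 14\right) \left(-64\right) = \left(\frac{7}{6} - 14\right) \left(-64\right) = \left(- \frac{77}{6}\right) \left(-64\right) = \frac{2464}{3}$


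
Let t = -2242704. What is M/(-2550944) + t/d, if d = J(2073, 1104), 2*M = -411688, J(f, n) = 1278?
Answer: -238364551831/135837768 ≈ -1754.8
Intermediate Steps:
M = -205844 (M = (½)*(-411688) = -205844)
d = 1278
M/(-2550944) + t/d = -205844/(-2550944) - 2242704/1278 = -205844*(-1/2550944) - 2242704*1/1278 = 51461/637736 - 373784/213 = -238364551831/135837768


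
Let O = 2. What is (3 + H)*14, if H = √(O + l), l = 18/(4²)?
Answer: 42 + 35*√2/2 ≈ 66.749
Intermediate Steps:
l = 9/8 (l = 18/16 = 18*(1/16) = 9/8 ≈ 1.1250)
H = 5*√2/4 (H = √(2 + 9/8) = √(25/8) = 5*√2/4 ≈ 1.7678)
(3 + H)*14 = (3 + 5*√2/4)*14 = 42 + 35*√2/2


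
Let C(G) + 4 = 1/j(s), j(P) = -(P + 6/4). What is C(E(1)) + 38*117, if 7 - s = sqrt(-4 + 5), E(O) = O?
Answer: 66628/15 ≈ 4441.9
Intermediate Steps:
s = 6 (s = 7 - sqrt(-4 + 5) = 7 - sqrt(1) = 7 - 1*1 = 7 - 1 = 6)
j(P) = -3/2 - P (j(P) = -(P + 6*(1/4)) = -(P + 3/2) = -(3/2 + P) = -3/2 - P)
C(G) = -62/15 (C(G) = -4 + 1/(-3/2 - 1*6) = -4 + 1/(-3/2 - 6) = -4 + 1/(-15/2) = -4 - 2/15 = -62/15)
C(E(1)) + 38*117 = -62/15 + 38*117 = -62/15 + 4446 = 66628/15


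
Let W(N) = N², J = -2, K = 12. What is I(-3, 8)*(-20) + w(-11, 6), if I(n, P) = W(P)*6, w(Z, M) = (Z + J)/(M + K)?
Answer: -138253/18 ≈ -7680.7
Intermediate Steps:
w(Z, M) = (-2 + Z)/(12 + M) (w(Z, M) = (Z - 2)/(M + 12) = (-2 + Z)/(12 + M))
I(n, P) = 6*P² (I(n, P) = P²*6 = 6*P²)
I(-3, 8)*(-20) + w(-11, 6) = (6*8²)*(-20) + (-2 - 11)/(12 + 6) = (6*64)*(-20) - 13/18 = 384*(-20) + (1/18)*(-13) = -7680 - 13/18 = -138253/18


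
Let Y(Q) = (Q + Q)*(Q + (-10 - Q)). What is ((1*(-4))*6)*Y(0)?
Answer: 0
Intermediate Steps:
Y(Q) = -20*Q (Y(Q) = (2*Q)*(-10) = -20*Q)
((1*(-4))*6)*Y(0) = ((1*(-4))*6)*(-20*0) = -4*6*0 = -24*0 = 0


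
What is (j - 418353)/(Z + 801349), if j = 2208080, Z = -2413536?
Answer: -1789727/1612187 ≈ -1.1101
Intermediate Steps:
(j - 418353)/(Z + 801349) = (2208080 - 418353)/(-2413536 + 801349) = 1789727/(-1612187) = 1789727*(-1/1612187) = -1789727/1612187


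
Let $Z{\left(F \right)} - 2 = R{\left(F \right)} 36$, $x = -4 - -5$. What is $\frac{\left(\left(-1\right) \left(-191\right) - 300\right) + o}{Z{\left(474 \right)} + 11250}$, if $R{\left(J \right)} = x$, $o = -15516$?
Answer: $- \frac{15625}{11288} \approx -1.3842$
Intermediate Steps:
$x = 1$ ($x = -4 + 5 = 1$)
$R{\left(J \right)} = 1$
$Z{\left(F \right)} = 38$ ($Z{\left(F \right)} = 2 + 1 \cdot 36 = 2 + 36 = 38$)
$\frac{\left(\left(-1\right) \left(-191\right) - 300\right) + o}{Z{\left(474 \right)} + 11250} = \frac{\left(\left(-1\right) \left(-191\right) - 300\right) - 15516}{38 + 11250} = \frac{\left(191 - 300\right) - 15516}{11288} = \left(-109 - 15516\right) \frac{1}{11288} = \left(-15625\right) \frac{1}{11288} = - \frac{15625}{11288}$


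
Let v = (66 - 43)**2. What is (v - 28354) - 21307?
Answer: -49132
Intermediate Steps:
v = 529 (v = 23**2 = 529)
(v - 28354) - 21307 = (529 - 28354) - 21307 = -27825 - 21307 = -49132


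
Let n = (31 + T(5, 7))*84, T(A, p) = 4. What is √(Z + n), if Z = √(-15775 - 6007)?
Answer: √(2940 + I*√21782) ≈ 54.239 + 1.3605*I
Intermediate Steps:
Z = I*√21782 (Z = √(-21782) = I*√21782 ≈ 147.59*I)
n = 2940 (n = (31 + 4)*84 = 35*84 = 2940)
√(Z + n) = √(I*√21782 + 2940) = √(2940 + I*√21782)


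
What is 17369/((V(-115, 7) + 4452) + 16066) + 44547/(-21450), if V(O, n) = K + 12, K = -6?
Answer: -90286263/73373300 ≈ -1.2305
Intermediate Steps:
V(O, n) = 6 (V(O, n) = -6 + 12 = 6)
17369/((V(-115, 7) + 4452) + 16066) + 44547/(-21450) = 17369/((6 + 4452) + 16066) + 44547/(-21450) = 17369/(4458 + 16066) + 44547*(-1/21450) = 17369/20524 - 14849/7150 = -90286263/73373300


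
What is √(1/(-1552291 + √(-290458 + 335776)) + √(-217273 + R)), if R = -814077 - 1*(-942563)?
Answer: √(-1 + I*√88787*(1552291 - √45318))/√(1552291 - √45318) ≈ 12.206 + 12.206*I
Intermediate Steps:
R = 128486 (R = -814077 + 942563 = 128486)
√(1/(-1552291 + √(-290458 + 335776)) + √(-217273 + R)) = √(1/(-1552291 + √(-290458 + 335776)) + √(-217273 + 128486)) = √(1/(-1552291 + √45318) + √(-88787)) = √(1/(-1552291 + √45318) + I*√88787)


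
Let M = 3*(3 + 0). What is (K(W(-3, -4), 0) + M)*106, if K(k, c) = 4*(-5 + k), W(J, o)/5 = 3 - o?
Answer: 13674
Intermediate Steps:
W(J, o) = 15 - 5*o (W(J, o) = 5*(3 - o) = 15 - 5*o)
M = 9 (M = 3*3 = 9)
K(k, c) = -20 + 4*k
(K(W(-3, -4), 0) + M)*106 = ((-20 + 4*(15 - 5*(-4))) + 9)*106 = ((-20 + 4*(15 + 20)) + 9)*106 = ((-20 + 4*35) + 9)*106 = ((-20 + 140) + 9)*106 = (120 + 9)*106 = 129*106 = 13674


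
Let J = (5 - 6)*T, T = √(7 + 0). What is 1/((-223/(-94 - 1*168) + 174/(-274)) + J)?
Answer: -278429758/8958483603 - 1288379236*√7/8958483603 ≈ -0.41158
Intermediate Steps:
T = √7 ≈ 2.6458
J = -√7 (J = (5 - 6)*√7 = -√7 ≈ -2.6458)
1/((-223/(-94 - 1*168) + 174/(-274)) + J) = 1/((-223/(-94 - 1*168) + 174/(-274)) - √7) = 1/((-223/(-94 - 168) + 174*(-1/274)) - √7) = 1/((-223/(-262) - 87/137) - √7) = 1/((-223*(-1/262) - 87/137) - √7) = 1/((223/262 - 87/137) - √7) = 1/(7757/35894 - √7)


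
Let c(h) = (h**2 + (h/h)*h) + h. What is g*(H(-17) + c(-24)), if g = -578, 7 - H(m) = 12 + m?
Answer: -312120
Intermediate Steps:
H(m) = -5 - m (H(m) = 7 - (12 + m) = 7 + (-12 - m) = -5 - m)
c(h) = h**2 + 2*h (c(h) = (h**2 + 1*h) + h = (h**2 + h) + h = (h + h**2) + h = h**2 + 2*h)
g*(H(-17) + c(-24)) = -578*((-5 - 1*(-17)) - 24*(2 - 24)) = -578*((-5 + 17) - 24*(-22)) = -578*(12 + 528) = -578*540 = -312120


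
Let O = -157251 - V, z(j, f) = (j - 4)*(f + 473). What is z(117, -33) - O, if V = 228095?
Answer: 435066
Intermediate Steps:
z(j, f) = (-4 + j)*(473 + f)
O = -385346 (O = -157251 - 1*228095 = -157251 - 228095 = -385346)
z(117, -33) - O = (-1892 - 4*(-33) + 473*117 - 33*117) - 1*(-385346) = (-1892 + 132 + 55341 - 3861) + 385346 = 49720 + 385346 = 435066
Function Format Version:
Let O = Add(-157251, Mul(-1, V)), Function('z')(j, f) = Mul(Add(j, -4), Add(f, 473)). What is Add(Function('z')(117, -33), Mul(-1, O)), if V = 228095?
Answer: 435066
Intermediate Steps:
Function('z')(j, f) = Mul(Add(-4, j), Add(473, f))
O = -385346 (O = Add(-157251, Mul(-1, 228095)) = Add(-157251, -228095) = -385346)
Add(Function('z')(117, -33), Mul(-1, O)) = Add(Add(-1892, Mul(-4, -33), Mul(473, 117), Mul(-33, 117)), Mul(-1, -385346)) = Add(Add(-1892, 132, 55341, -3861), 385346) = Add(49720, 385346) = 435066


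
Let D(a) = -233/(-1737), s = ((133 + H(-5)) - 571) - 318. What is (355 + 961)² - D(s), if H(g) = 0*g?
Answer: 3008233639/1737 ≈ 1.7319e+6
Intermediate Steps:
H(g) = 0
s = -756 (s = ((133 + 0) - 571) - 318 = (133 - 571) - 318 = -438 - 318 = -756)
D(a) = 233/1737 (D(a) = -233*(-1/1737) = 233/1737)
(355 + 961)² - D(s) = (355 + 961)² - 1*233/1737 = 1316² - 233/1737 = 1731856 - 233/1737 = 3008233639/1737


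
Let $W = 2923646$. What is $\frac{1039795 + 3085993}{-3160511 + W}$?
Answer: $- \frac{4125788}{236865} \approx -17.418$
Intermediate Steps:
$\frac{1039795 + 3085993}{-3160511 + W} = \frac{1039795 + 3085993}{-3160511 + 2923646} = \frac{4125788}{-236865} = 4125788 \left(- \frac{1}{236865}\right) = - \frac{4125788}{236865}$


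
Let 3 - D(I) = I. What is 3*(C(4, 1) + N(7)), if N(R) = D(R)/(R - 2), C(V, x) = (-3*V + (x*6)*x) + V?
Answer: -42/5 ≈ -8.4000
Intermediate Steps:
D(I) = 3 - I
C(V, x) = -2*V + 6*x**2 (C(V, x) = (-3*V + (6*x)*x) + V = (-3*V + 6*x**2) + V = -2*V + 6*x**2)
N(R) = (3 - R)/(-2 + R) (N(R) = (3 - R)/(R - 2) = (3 - R)/(-2 + R))
3*(C(4, 1) + N(7)) = 3*((-2*4 + 6*1**2) + (3 - 1*7)/(-2 + 7)) = 3*((-8 + 6*1) + (3 - 7)/5) = 3*((-8 + 6) + (1/5)*(-4)) = 3*(-2 - 4/5) = 3*(-14/5) = -42/5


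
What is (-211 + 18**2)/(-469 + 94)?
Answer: -113/375 ≈ -0.30133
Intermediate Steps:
(-211 + 18**2)/(-469 + 94) = (-211 + 324)/(-375) = 113*(-1/375) = -113/375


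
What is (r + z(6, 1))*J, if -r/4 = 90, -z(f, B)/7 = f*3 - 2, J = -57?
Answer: 26904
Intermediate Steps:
z(f, B) = 14 - 21*f (z(f, B) = -7*(f*3 - 2) = -7*(3*f - 2) = -7*(-2 + 3*f) = 14 - 21*f)
r = -360 (r = -4*90 = -360)
(r + z(6, 1))*J = (-360 + (14 - 21*6))*(-57) = (-360 + (14 - 126))*(-57) = (-360 - 112)*(-57) = -472*(-57) = 26904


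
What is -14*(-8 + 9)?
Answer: -14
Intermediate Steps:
-14*(-8 + 9) = -14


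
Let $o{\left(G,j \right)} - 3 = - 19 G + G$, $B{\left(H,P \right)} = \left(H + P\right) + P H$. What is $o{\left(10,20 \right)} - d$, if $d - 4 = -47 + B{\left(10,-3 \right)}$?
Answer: $-111$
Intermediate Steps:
$B{\left(H,P \right)} = H + P + H P$ ($B{\left(H,P \right)} = \left(H + P\right) + H P = H + P + H P$)
$o{\left(G,j \right)} = 3 - 18 G$ ($o{\left(G,j \right)} = 3 + \left(- 19 G + G\right) = 3 - 18 G$)
$d = -66$ ($d = 4 + \left(-47 + \left(10 - 3 + 10 \left(-3\right)\right)\right) = 4 - 70 = -66$)
$o{\left(10,20 \right)} - d = \left(3 - 180\right) - -66 = \left(3 - 180\right) + 66 = -177 + 66 = -111$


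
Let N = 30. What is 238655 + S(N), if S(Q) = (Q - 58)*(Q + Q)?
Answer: 236975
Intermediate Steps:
S(Q) = 2*Q*(-58 + Q) (S(Q) = (-58 + Q)*(2*Q) = 2*Q*(-58 + Q))
238655 + S(N) = 238655 + 2*30*(-58 + 30) = 238655 + 2*30*(-28) = 238655 - 1680 = 236975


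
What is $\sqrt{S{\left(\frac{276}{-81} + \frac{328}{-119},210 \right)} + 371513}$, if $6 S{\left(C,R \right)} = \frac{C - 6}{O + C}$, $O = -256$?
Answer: $\frac{\sqrt{593093469214041261}}{1263498} \approx 609.52$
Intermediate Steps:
$S{\left(C,R \right)} = \frac{-6 + C}{6 \left(-256 + C\right)}$ ($S{\left(C,R \right)} = \frac{\left(C - 6\right) \frac{1}{-256 + C}}{6} = \frac{\left(-6 + C\right) \frac{1}{-256 + C}}{6} = \frac{\frac{1}{-256 + C} \left(-6 + C\right)}{6} = \frac{-6 + C}{6 \left(-256 + C\right)}$)
$\sqrt{S{\left(\frac{276}{-81} + \frac{328}{-119},210 \right)} + 371513} = \sqrt{\frac{-6 + \left(\frac{276}{-81} + \frac{328}{-119}\right)}{6 \left(-256 + \left(\frac{276}{-81} + \frac{328}{-119}\right)\right)} + 371513} = \sqrt{\frac{-6 + \left(276 \left(- \frac{1}{81}\right) + 328 \left(- \frac{1}{119}\right)\right)}{6 \left(-256 + \left(276 \left(- \frac{1}{81}\right) + 328 \left(- \frac{1}{119}\right)\right)\right)} + 371513} = \sqrt{\frac{-6 - \frac{19804}{3213}}{6 \left(-256 - \frac{19804}{3213}\right)} + 371513} = \sqrt{\frac{1}{6} \frac{1}{- \frac{842332}{3213}} \left(- \frac{39082}{3213}\right) + 371513} = \sqrt{\frac{1}{6} \left(- \frac{3213}{842332}\right) \left(- \frac{39082}{3213}\right) + 371513} = \sqrt{\frac{19541}{2526996} + 371513} = \sqrt{\frac{938811884489}{2526996}} = \frac{\sqrt{593093469214041261}}{1263498}$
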